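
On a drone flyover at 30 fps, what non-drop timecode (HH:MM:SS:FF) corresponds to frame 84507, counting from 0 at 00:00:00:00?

00:46:56:27

84507 ÷ 30 = 2816 full seconds, remainder 27 frames.
2816 s = 0 h 46 min 56 s.
Timecode: 00:46:56:27.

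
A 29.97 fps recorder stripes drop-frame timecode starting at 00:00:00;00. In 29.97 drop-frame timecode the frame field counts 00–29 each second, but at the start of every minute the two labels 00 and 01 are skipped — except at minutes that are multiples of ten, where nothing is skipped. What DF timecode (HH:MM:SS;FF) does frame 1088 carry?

Each 10-minute DF block holds 10 × 60 × 30 − 9 × 2 = 17982 frames. 1088 ÷ 17982 → 0 full blocks, remainder 1088.
Within the partial block the first minute is 1800 frames and each further minute 1798, so 0 further minute boundaries passed. Total skipped labels = 18 × 0 + 2 × 0 = 0.
Non-drop label index = 1088 + 0 = 1088; at 30 labels/s that is 00:00:36:08, i.e. DF 00:00:36;08.

00:00:36;08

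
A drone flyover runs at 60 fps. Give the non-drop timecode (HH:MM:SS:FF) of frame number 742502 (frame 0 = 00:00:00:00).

742502 ÷ 60 = 12375 full seconds, remainder 2 frames.
12375 s = 3 h 26 min 15 s.
Timecode: 03:26:15:02.

03:26:15:02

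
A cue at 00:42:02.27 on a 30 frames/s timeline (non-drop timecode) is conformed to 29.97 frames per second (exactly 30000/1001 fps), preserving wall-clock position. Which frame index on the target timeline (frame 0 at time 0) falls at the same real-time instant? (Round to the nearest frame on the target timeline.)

frame 75611

Source frame index: (0×3600 + 42×60 + 2) × 30 + 27 = 75687.
Real time: 75687 / (30) = 25229/10 s.
Target frame: (25229/10) × (30000/1001) = 75687000/1001 ≈ 75611.389 → 75611.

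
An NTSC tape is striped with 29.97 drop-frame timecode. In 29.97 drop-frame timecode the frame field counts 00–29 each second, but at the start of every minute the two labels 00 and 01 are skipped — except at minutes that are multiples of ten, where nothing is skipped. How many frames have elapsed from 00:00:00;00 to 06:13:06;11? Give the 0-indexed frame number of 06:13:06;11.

670919

As if non-drop at 30 labels/s: (6 × 3600 + 13 × 60 + 6) × 30 + 11 = 671591.
Minute boundaries passed: 373; those not divisible by 10: 373 − 37 = 336; dropped labels = 2 × 336 = 672.
Actual frame index = 671591 − 672 = 670919.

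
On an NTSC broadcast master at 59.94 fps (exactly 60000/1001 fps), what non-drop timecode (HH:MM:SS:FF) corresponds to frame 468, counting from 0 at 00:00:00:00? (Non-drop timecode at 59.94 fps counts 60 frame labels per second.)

468 ÷ 60 = 7 full seconds, remainder 48 frames.
7 s = 0 h 0 min 7 s.
Timecode: 00:00:07:48.

00:00:07:48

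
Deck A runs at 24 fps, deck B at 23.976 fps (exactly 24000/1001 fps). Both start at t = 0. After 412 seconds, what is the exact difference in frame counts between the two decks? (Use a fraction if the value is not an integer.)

9888/1001 frames

A emits 24 × 412 = 9888 frames; B emits 24000/1001 × 412 = 9888000/1001.
Difference = 9888/1001 frames (≈ 9.8781); B is behind A.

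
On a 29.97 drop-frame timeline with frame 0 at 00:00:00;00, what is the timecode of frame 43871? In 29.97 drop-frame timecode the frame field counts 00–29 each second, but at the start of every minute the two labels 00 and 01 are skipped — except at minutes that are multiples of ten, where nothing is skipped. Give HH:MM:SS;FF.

Each 10-minute DF block holds 10 × 60 × 30 − 9 × 2 = 17982 frames. 43871 ÷ 17982 → 2 full blocks, remainder 7907.
Within the partial block the first minute is 1800 frames and each further minute 1798, so 4 further minute boundaries passed. Total skipped labels = 18 × 2 + 2 × 4 = 44.
Non-drop label index = 43871 + 44 = 43915; at 30 labels/s that is 00:24:23:25, i.e. DF 00:24:23;25.

00:24:23;25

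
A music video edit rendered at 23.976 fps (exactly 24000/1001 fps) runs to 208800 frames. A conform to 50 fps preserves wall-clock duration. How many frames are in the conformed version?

Target frames = source frames × (target rate / source rate) = 208800 × (50)/(24000/1001) = 208800 × 1001/480 = 435435.

435435 frames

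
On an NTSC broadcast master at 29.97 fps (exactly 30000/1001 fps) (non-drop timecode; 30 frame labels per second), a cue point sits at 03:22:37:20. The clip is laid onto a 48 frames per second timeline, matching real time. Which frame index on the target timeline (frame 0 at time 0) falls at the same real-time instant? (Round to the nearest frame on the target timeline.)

Source frame index: (3×3600 + 22×60 + 37) × 30 + 20 = 364730.
Real time: 364730 / (30000/1001) = 36509473/3000 s.
Target frame: (36509473/3000) × (48) = 73018946/125 ≈ 584151.568 → 584152.

frame 584152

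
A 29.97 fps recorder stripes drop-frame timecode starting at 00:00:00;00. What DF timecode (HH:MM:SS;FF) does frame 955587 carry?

Each 10-minute DF block holds 10 × 60 × 30 − 9 × 2 = 17982 frames. 955587 ÷ 17982 → 53 full blocks, remainder 2541.
Within the partial block the first minute is 1800 frames and each further minute 1798, so 1 further minute boundary passed. Total skipped labels = 18 × 53 + 2 × 1 = 956.
Non-drop label index = 955587 + 956 = 956543; at 30 labels/s that is 08:51:24:23, i.e. DF 08:51:24;23.

08:51:24;23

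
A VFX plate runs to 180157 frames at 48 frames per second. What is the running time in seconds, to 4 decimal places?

Running time = 180157 × 1/48 = 180157/48 s ≈ 3753.2708 s.

3753.2708 seconds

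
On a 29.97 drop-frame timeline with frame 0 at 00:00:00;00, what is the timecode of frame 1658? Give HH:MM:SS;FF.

00:00:55;08

Each 10-minute DF block holds 10 × 60 × 30 − 9 × 2 = 17982 frames. 1658 ÷ 17982 → 0 full blocks, remainder 1658.
Within the partial block the first minute is 1800 frames and each further minute 1798, so 0 further minute boundaries passed. Total skipped labels = 18 × 0 + 2 × 0 = 0.
Non-drop label index = 1658 + 0 = 1658; at 30 labels/s that is 00:00:55:08, i.e. DF 00:00:55;08.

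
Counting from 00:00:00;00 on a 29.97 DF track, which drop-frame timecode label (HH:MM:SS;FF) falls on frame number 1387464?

12:51:35;02

Each 10-minute DF block holds 10 × 60 × 30 − 9 × 2 = 17982 frames. 1387464 ÷ 17982 → 77 full blocks, remainder 2850.
Within the partial block the first minute is 1800 frames and each further minute 1798, so 1 further minute boundary passed. Total skipped labels = 18 × 77 + 2 × 1 = 1388.
Non-drop label index = 1387464 + 1388 = 1388852; at 30 labels/s that is 12:51:35:02, i.e. DF 12:51:35;02.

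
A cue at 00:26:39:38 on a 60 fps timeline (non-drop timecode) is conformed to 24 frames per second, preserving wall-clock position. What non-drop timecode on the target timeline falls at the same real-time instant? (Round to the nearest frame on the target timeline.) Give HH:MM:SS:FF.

Source frame index: (0×3600 + 26×60 + 39) × 60 + 38 = 95978.
Real time: 95978 / (60) = 47989/30 s.
Target frame: (47989/30) × (24) = 191956/5 ≈ 38391.200 → 38391.
At 24 labels/s: frame 38391 → 00:26:39:15.

00:26:39:15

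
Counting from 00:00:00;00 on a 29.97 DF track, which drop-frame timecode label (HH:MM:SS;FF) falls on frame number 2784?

Ten DF minutes hold 17982 frames, so frame 2784 lies in block 0 (frames 0–17981) with 2784 frames into that block.
The block's first minute is 1800 frames and the rest 1798 each; 2784 frames reaches minute 1, so 0 × 18 + 1 × 2 = 2 labels have been skipped so far.
Adding those back, label number 2784 + 2 = 2786 at 30 labels/s is 92 s + 26 f = 0 h 1 min 32 s frame 26, i.e. 00:01:32;26.

00:01:32;26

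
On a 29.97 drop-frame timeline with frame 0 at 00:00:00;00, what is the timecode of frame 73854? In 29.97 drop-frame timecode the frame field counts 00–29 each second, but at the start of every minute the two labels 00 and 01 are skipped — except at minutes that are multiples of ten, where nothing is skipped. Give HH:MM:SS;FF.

00:41:04;08

Each 10-minute DF block holds 10 × 60 × 30 − 9 × 2 = 17982 frames. 73854 ÷ 17982 → 4 full blocks, remainder 1926.
Within the partial block the first minute is 1800 frames and each further minute 1798, so 1 further minute boundary passed. Total skipped labels = 18 × 4 + 2 × 1 = 74.
Non-drop label index = 73854 + 74 = 73928; at 30 labels/s that is 00:41:04:08, i.e. DF 00:41:04;08.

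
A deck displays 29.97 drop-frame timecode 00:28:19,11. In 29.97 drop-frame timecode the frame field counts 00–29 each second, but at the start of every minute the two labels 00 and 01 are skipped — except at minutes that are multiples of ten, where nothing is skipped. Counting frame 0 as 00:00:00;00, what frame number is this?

As if non-drop at 30 labels/s: (0 × 3600 + 28 × 60 + 19) × 30 + 11 = 50981.
Minute boundaries passed: 28; those not divisible by 10: 28 − 2 = 26; dropped labels = 2 × 26 = 52.
Actual frame index = 50981 − 52 = 50929.

50929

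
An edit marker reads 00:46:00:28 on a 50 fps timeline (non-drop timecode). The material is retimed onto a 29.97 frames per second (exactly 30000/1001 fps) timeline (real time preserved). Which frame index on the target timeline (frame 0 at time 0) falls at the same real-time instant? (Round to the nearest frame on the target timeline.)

Source frame index: (0×3600 + 46×60 + 0) × 50 + 28 = 138028.
Real time: 138028 / (50) = 69014/25 s.
Target frame: (69014/25) × (30000/1001) = 7528800/91 ≈ 82734.066 → 82734.

frame 82734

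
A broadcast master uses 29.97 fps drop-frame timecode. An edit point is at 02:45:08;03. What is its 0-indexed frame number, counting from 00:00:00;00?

As if non-drop at 30 labels/s: (2 × 3600 + 45 × 60 + 8) × 30 + 3 = 297243.
Minute boundaries passed: 165; those not divisible by 10: 165 − 16 = 149; dropped labels = 2 × 149 = 298.
Actual frame index = 297243 − 298 = 296945.

296945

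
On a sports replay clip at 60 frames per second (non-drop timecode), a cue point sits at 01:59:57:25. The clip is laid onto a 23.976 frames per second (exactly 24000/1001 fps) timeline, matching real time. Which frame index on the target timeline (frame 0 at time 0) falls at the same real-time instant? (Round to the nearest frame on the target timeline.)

frame 172565

Source frame index: (1×3600 + 59×60 + 57) × 60 + 25 = 431845.
Real time: 431845 / (60) = 86369/12 s.
Target frame: (86369/12) × (24000/1001) = 172738000/1001 ≈ 172565.435 → 172565.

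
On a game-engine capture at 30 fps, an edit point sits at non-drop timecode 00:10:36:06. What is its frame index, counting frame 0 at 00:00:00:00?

Total seconds to the label: (0 × 3600 + 10 × 60 + 36) = 636.
Frame index = 636 × 30 + 6 = 19086.

frame 19086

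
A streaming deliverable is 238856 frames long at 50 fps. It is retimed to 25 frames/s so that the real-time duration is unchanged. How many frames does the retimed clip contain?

119428 frames

Target frames = source frames × (target rate / source rate) = 238856 × (25)/(50) = 238856 × 1/2 = 119428.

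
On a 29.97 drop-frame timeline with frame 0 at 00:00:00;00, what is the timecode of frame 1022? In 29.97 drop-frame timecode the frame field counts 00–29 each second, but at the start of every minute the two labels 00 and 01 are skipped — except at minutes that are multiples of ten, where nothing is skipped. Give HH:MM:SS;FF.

00:00:34;02

Each 10-minute DF block holds 10 × 60 × 30 − 9 × 2 = 17982 frames. 1022 ÷ 17982 → 0 full blocks, remainder 1022.
Within the partial block the first minute is 1800 frames and each further minute 1798, so 0 further minute boundaries passed. Total skipped labels = 18 × 0 + 2 × 0 = 0.
Non-drop label index = 1022 + 0 = 1022; at 30 labels/s that is 00:00:34:02, i.e. DF 00:00:34;02.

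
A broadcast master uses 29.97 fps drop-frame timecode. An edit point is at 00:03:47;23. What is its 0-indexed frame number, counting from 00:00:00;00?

As if non-drop at 30 labels/s: (0 × 3600 + 3 × 60 + 47) × 30 + 23 = 6833.
Minute boundaries passed: 3; those not divisible by 10: 3 − 0 = 3; dropped labels = 2 × 3 = 6.
Actual frame index = 6833 − 6 = 6827.

6827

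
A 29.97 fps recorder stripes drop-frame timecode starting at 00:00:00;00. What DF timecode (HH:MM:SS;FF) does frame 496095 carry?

Each 10-minute DF block holds 10 × 60 × 30 − 9 × 2 = 17982 frames. 496095 ÷ 17982 → 27 full blocks, remainder 10581.
Within the partial block the first minute is 1800 frames and each further minute 1798, so 5 further minute boundaries passed. Total skipped labels = 18 × 27 + 2 × 5 = 496.
Non-drop label index = 496095 + 496 = 496591; at 30 labels/s that is 04:35:53:01, i.e. DF 04:35:53;01.

04:35:53;01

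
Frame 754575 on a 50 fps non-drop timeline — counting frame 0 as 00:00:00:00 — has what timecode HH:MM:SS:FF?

04:11:31:25

754575 ÷ 50 = 15091 full seconds, remainder 25 frames.
15091 s = 4 h 11 min 31 s.
Timecode: 04:11:31:25.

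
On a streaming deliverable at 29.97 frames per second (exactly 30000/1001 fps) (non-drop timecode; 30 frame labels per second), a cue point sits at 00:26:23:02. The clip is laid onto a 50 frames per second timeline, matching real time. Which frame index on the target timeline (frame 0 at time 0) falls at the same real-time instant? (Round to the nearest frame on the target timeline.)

frame 79232

Source frame index: (0×3600 + 26×60 + 23) × 30 + 2 = 47492.
Real time: 47492 / (30000/1001) = 11884873/7500 s.
Target frame: (11884873/7500) × (50) = 11884873/150 ≈ 79232.487 → 79232.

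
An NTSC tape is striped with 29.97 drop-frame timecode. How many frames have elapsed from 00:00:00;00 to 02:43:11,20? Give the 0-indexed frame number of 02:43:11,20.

293456

As if non-drop at 30 labels/s: (2 × 3600 + 43 × 60 + 11) × 30 + 20 = 293750.
Minute boundaries passed: 163; those not divisible by 10: 163 − 16 = 147; dropped labels = 2 × 147 = 294.
Actual frame index = 293750 − 294 = 293456.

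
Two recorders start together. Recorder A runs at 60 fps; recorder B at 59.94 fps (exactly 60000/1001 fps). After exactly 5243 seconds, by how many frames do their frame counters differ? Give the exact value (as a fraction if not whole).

44940/143 frames

A emits 60 × 5243 = 314580 frames; B emits 60000/1001 × 5243 = 44940000/143.
Difference = 44940/143 frames (≈ 314.2657); B is behind A.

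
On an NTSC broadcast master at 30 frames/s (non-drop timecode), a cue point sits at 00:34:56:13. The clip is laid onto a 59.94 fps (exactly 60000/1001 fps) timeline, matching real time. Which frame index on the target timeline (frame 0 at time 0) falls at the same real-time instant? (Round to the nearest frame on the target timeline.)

frame 125660

Source frame index: (0×3600 + 34×60 + 56) × 30 + 13 = 62893.
Real time: 62893 / (30) = 62893/30 s.
Target frame: (62893/30) × (60000/1001) = 125786000/1001 ≈ 125660.340 → 125660.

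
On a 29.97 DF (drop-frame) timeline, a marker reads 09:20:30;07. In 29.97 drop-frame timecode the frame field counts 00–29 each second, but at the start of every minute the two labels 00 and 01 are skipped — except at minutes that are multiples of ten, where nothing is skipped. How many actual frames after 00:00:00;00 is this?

1007899

As if non-drop at 30 labels/s: (9 × 3600 + 20 × 60 + 30) × 30 + 7 = 1008907.
Minute boundaries passed: 560; those not divisible by 10: 560 − 56 = 504; dropped labels = 2 × 504 = 1008.
Actual frame index = 1008907 − 1008 = 1007899.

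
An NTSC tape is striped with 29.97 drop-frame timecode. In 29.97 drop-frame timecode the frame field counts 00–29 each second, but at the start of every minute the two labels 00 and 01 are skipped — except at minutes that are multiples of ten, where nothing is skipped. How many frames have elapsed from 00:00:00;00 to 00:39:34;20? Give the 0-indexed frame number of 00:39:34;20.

71168

As if non-drop at 30 labels/s: (0 × 3600 + 39 × 60 + 34) × 30 + 20 = 71240.
Minute boundaries passed: 39; those not divisible by 10: 39 − 3 = 36; dropped labels = 2 × 36 = 72.
Actual frame index = 71240 − 72 = 71168.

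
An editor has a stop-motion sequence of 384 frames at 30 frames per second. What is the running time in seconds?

Running time = 384 / (30) = 12.8 s.

12.8 seconds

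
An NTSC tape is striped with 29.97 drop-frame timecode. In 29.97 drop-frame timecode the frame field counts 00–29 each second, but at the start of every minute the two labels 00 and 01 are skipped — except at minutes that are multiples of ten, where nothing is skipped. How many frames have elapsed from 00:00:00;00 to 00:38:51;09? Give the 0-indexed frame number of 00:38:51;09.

Complete 10-minute blocks: 3, each 17982 frames → 53946.
Remaining 8 whole minutes in the current block: 1800 + 7 × 1798 = 14386 frames.
Within the current minute: 51 × 30 + 9 − 2 = 1537 (labels ;00/;01 skipped at this minute). Total = 53946 + 14386 + 1537 = 69869.

69869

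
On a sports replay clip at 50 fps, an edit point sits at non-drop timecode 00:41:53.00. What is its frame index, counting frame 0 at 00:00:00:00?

Total seconds to the label: (0 × 3600 + 41 × 60 + 53) = 2513.
Frame index = 2513 × 50 + 0 = 125650.

125650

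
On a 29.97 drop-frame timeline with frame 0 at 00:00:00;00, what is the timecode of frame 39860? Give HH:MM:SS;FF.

Each 10-minute DF block holds 10 × 60 × 30 − 9 × 2 = 17982 frames. 39860 ÷ 17982 → 2 full blocks, remainder 3896.
Within the partial block the first minute is 1800 frames and each further minute 1798, so 2 further minute boundaries passed. Total skipped labels = 18 × 2 + 2 × 2 = 40.
Non-drop label index = 39860 + 40 = 39900; at 30 labels/s that is 00:22:10:00, i.e. DF 00:22:10;00.

00:22:10;00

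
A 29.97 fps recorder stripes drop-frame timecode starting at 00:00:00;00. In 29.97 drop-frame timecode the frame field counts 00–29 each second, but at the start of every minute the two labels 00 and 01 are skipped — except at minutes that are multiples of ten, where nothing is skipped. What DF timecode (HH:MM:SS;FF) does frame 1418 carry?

Ten DF minutes hold 17982 frames, so frame 1418 lies in block 0 (frames 0–17981) with 1418 frames into that block.
The block's first minute is 1800 frames and the rest 1798 each; 1418 frames reaches minute 0, so 0 × 18 + 0 × 2 = 0 labels have been skipped so far.
Adding those back, label number 1418 + 0 = 1418 at 30 labels/s is 47 s + 8 f = 0 h 0 min 47 s frame 8, i.e. 00:00:47;08.

00:00:47;08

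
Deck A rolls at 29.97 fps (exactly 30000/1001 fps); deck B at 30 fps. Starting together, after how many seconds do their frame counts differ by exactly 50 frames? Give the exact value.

5005/3 seconds

The gap grows by |30 − 30000/1001| = 30/1001 frames per second.
Time for a 50-frame gap: 50 ÷ (30/1001) = 5005/3 s.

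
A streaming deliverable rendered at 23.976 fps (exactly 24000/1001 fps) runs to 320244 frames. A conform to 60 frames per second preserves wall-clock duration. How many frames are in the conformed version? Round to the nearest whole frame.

Frames at target rate = 320244 × (60) / (24000/1001) = 80141061/100 ≈ 801410.610.
Nearest whole frame: 801411.

801411 frames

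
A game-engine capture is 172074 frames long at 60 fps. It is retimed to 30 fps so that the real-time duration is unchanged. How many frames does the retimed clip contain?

Target frames = source frames × (target rate / source rate) = 172074 × (30)/(60) = 172074 × 1/2 = 86037.

86037 frames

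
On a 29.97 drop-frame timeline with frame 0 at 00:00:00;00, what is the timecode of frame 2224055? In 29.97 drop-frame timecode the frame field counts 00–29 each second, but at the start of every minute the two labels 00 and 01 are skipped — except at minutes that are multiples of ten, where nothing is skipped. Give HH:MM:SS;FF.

Ten DF minutes hold 17982 frames, so frame 2224055 lies in block 123 (frames 2211786–2229767) with 12269 frames into that block.
The block's first minute is 1800 frames and the rest 1798 each; 12269 frames reaches minute 6, so 123 × 18 + 6 × 2 = 2226 labels have been skipped so far.
Adding those back, label number 2224055 + 2226 = 2226281 at 30 labels/s is 74209 s + 11 f = 20 h 36 min 49 s frame 11, i.e. 20:36:49;11.

20:36:49;11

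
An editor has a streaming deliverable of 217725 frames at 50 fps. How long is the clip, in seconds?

Running time = 217725 / (50) = 4354.5 s.

4354.5 seconds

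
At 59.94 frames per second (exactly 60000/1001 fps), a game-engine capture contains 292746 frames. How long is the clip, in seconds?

4883.9791 seconds

Running time = 292746 / (60000/1001) = 4883.9791 s.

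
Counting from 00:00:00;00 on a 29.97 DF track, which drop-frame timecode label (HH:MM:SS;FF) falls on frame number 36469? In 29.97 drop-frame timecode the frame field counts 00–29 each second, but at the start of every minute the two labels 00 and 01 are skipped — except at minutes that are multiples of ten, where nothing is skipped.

Each 10-minute DF block holds 10 × 60 × 30 − 9 × 2 = 17982 frames. 36469 ÷ 17982 → 2 full blocks, remainder 505.
Within the partial block the first minute is 1800 frames and each further minute 1798, so 0 further minute boundaries passed. Total skipped labels = 18 × 2 + 2 × 0 = 36.
Non-drop label index = 36469 + 36 = 36505; at 30 labels/s that is 00:20:16:25, i.e. DF 00:20:16;25.

00:20:16;25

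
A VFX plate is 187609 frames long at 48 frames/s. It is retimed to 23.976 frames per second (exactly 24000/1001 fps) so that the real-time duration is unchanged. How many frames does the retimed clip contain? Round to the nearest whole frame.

Frames at target rate = 187609 × (24000/1001) / (48) = 93804500/1001 ≈ 93710.789.
Nearest whole frame: 93711.

93711 frames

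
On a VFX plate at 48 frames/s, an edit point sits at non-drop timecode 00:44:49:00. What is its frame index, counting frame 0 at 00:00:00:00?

129072

Total seconds to the label: (0 × 3600 + 44 × 60 + 49) = 2689.
Frame index = 2689 × 48 + 0 = 129072.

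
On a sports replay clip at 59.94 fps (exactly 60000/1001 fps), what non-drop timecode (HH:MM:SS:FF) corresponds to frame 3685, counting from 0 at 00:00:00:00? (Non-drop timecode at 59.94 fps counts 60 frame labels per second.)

3685 ÷ 60 = 61 full seconds, remainder 25 frames.
61 s = 0 h 1 min 1 s.
Timecode: 00:01:01:25.

00:01:01:25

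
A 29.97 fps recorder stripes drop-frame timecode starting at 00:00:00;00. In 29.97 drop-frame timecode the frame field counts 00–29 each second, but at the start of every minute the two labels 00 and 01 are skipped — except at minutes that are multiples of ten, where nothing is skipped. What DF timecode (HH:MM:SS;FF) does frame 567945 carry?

05:15:50;13

Each 10-minute DF block holds 10 × 60 × 30 − 9 × 2 = 17982 frames. 567945 ÷ 17982 → 31 full blocks, remainder 10503.
Within the partial block the first minute is 1800 frames and each further minute 1798, so 5 further minute boundaries passed. Total skipped labels = 18 × 31 + 2 × 5 = 568.
Non-drop label index = 567945 + 568 = 568513; at 30 labels/s that is 05:15:50:13, i.e. DF 05:15:50;13.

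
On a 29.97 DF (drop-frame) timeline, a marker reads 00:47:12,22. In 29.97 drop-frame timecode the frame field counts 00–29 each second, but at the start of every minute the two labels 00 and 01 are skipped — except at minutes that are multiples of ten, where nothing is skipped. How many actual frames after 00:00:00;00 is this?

84896

Complete 10-minute blocks: 4, each 17982 frames → 71928.
Remaining 7 whole minutes in the current block: 1800 + 6 × 1798 = 12588 frames.
Within the current minute: 12 × 30 + 22 − 2 = 380 (labels ;00/;01 skipped at this minute). Total = 71928 + 12588 + 380 = 84896.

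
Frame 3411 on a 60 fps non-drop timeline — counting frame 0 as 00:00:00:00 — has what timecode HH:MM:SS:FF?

00:00:56:51

3411 ÷ 60 = 56 full seconds, remainder 51 frames.
56 s = 0 h 0 min 56 s.
Timecode: 00:00:56:51.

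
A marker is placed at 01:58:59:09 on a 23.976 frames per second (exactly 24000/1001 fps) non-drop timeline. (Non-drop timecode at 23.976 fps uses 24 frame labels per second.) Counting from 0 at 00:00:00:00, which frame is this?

frame 171345

Total seconds to the label: (1 × 3600 + 58 × 60 + 59) = 7139.
Frame index = 7139 × 24 + 9 = 171345.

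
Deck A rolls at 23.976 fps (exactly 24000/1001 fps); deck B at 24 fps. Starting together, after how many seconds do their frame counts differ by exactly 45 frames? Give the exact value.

The gap grows by |24 − 24000/1001| = 24/1001 frames per second.
Time for a 45-frame gap: 45 ÷ (24/1001) = 1876.875 s.

1876.875 seconds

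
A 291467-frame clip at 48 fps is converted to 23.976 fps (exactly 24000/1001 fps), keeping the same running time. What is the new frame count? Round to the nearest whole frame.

Frames at target rate = 291467 × (24000/1001) / (48) = 13248500/91 ≈ 145587.912.
Nearest whole frame: 145588.

145588 frames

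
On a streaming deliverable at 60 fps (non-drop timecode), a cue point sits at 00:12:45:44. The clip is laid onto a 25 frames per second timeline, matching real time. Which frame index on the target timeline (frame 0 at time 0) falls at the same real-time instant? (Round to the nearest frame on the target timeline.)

Source frame index: (0×3600 + 12×60 + 45) × 60 + 44 = 45944.
Real time: 45944 / (60) = 11486/15 s.
Target frame: (11486/15) × (25) = 57430/3 ≈ 19143.333 → 19143.

frame 19143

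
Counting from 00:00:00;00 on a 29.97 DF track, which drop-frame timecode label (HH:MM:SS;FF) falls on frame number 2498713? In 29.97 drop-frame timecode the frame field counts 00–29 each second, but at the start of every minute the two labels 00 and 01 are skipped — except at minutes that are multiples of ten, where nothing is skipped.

Ten DF minutes hold 17982 frames, so frame 2498713 lies in block 138 (frames 2481516–2499497) with 17197 frames into that block.
The block's first minute is 1800 frames and the rest 1798 each; 17197 frames reaches minute 9, so 138 × 18 + 9 × 2 = 2502 labels have been skipped so far.
Adding those back, label number 2498713 + 2502 = 2501215 at 30 labels/s is 83373 s + 25 f = 23 h 9 min 33 s frame 25, i.e. 23:09:33;25.

23:09:33;25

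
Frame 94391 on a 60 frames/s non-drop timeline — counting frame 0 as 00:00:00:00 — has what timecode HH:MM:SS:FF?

00:26:13:11

94391 ÷ 60 = 1573 full seconds, remainder 11 frames.
1573 s = 0 h 26 min 13 s.
Timecode: 00:26:13:11.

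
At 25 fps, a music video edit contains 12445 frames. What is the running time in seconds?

497.8 seconds

Running time = 12445 / (25) = 497.8 s.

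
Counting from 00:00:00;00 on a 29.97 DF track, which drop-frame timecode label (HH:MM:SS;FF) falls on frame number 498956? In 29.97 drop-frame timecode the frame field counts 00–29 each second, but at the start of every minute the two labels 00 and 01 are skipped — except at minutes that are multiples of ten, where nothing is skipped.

Ten DF minutes hold 17982 frames, so frame 498956 lies in block 27 (frames 485514–503495) with 13442 frames into that block.
The block's first minute is 1800 frames and the rest 1798 each; 13442 frames reaches minute 7, so 27 × 18 + 7 × 2 = 500 labels have been skipped so far.
Adding those back, label number 498956 + 500 = 499456 at 30 labels/s is 16648 s + 16 f = 4 h 37 min 28 s frame 16, i.e. 04:37:28;16.

04:37:28;16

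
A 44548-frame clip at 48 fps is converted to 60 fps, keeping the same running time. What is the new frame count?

55685 frames

Frames at target rate = 44548 × (60) / (48) = 55685.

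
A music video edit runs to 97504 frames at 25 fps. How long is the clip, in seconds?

3900.16 seconds

Running time = 97504 / (25) = 3900.16 s.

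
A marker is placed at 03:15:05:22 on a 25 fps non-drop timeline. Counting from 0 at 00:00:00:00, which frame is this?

292647

Total seconds to the label: (3 × 3600 + 15 × 60 + 5) = 11705.
Frame index = 11705 × 25 + 22 = 292647.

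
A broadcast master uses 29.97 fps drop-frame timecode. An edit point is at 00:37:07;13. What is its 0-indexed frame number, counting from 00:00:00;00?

As if non-drop at 30 labels/s: (0 × 3600 + 37 × 60 + 7) × 30 + 13 = 66823.
Minute boundaries passed: 37; those not divisible by 10: 37 − 3 = 34; dropped labels = 2 × 34 = 68.
Actual frame index = 66823 − 68 = 66755.

66755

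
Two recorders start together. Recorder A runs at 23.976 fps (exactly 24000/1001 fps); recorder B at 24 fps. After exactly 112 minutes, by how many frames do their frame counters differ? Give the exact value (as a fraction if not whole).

112 min = 6720 s.
A emits 24000/1001 × 6720 = 23040000/143 frames; B emits 24 × 6720 = 161280.
Difference = 23040/143 frames (≈ 161.1189); B is ahead of A.

23040/143 frames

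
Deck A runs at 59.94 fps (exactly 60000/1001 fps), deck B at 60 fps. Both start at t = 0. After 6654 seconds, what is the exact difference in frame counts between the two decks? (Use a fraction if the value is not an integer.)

A emits 60000/1001 × 6654 = 399240000/1001 frames; B emits 60 × 6654 = 399240.
Difference = 399240/1001 frames (≈ 398.8412); B is ahead of A.

399240/1001 frames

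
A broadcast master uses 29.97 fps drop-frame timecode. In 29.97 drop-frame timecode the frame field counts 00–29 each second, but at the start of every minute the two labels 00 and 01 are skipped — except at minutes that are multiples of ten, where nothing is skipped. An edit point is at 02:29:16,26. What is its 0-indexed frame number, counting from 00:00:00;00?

As if non-drop at 30 labels/s: (2 × 3600 + 29 × 60 + 16) × 30 + 26 = 268706.
Minute boundaries passed: 149; those not divisible by 10: 149 − 14 = 135; dropped labels = 2 × 135 = 270.
Actual frame index = 268706 − 270 = 268436.

268436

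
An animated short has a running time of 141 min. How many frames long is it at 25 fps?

211500 frames

141 min = 8460 s.
Frames = 8460 × 25 = 211500.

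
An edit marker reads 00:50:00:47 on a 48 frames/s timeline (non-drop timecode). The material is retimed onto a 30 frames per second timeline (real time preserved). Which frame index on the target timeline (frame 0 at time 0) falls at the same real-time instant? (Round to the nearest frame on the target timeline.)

frame 90029

Source frame index: (0×3600 + 50×60 + 0) × 48 + 47 = 144047.
Real time: 144047 / (48) = 144047/48 s.
Target frame: (144047/48) × (30) = 720235/8 ≈ 90029.375 → 90029.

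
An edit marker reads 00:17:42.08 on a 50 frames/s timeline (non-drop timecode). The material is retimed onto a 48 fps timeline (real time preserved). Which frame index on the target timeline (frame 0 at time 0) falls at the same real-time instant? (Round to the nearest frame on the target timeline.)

frame 50984

Source frame index: (0×3600 + 17×60 + 42) × 50 + 8 = 53108.
Real time: 53108 / (50) = 26554/25 s.
Target frame: (26554/25) × (48) = 1274592/25 ≈ 50983.680 → 50984.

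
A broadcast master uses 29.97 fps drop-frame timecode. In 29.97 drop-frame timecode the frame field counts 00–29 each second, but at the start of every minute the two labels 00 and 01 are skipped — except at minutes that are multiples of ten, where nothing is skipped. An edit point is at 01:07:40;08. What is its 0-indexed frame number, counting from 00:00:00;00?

121686

Complete 10-minute blocks: 6, each 17982 frames → 107892.
Remaining 7 whole minutes in the current block: 1800 + 6 × 1798 = 12588 frames.
Within the current minute: 40 × 30 + 8 − 2 = 1206 (labels ;00/;01 skipped at this minute). Total = 107892 + 12588 + 1206 = 121686.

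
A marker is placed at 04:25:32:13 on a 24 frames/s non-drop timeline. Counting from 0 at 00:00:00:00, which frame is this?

382381

Total seconds to the label: (4 × 3600 + 25 × 60 + 32) = 15932.
Frame index = 15932 × 24 + 13 = 382381.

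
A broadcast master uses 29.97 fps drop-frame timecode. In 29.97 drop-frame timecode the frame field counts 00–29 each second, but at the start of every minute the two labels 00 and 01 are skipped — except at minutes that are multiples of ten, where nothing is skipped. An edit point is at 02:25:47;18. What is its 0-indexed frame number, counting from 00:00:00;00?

262166

As if non-drop at 30 labels/s: (2 × 3600 + 25 × 60 + 47) × 30 + 18 = 262428.
Minute boundaries passed: 145; those not divisible by 10: 145 − 14 = 131; dropped labels = 2 × 131 = 262.
Actual frame index = 262428 − 262 = 262166.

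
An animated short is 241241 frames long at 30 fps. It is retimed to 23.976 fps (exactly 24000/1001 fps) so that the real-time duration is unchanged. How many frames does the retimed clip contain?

192800 frames

Target frames = source frames × (target rate / source rate) = 241241 × (24000/1001)/(30) = 241241 × 800/1001 = 192800.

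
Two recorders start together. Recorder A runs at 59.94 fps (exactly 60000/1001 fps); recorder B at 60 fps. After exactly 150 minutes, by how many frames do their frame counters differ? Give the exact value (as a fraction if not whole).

150 min = 9000 s.
A emits 60000/1001 × 9000 = 540000000/1001 frames; B emits 60 × 9000 = 540000.
Difference = 540000/1001 frames (≈ 539.4605); B is ahead of A.

540000/1001 frames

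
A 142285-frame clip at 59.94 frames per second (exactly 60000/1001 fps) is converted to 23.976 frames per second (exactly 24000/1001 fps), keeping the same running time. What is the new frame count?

Target frames = source frames × (target rate / source rate) = 142285 × (24000/1001)/(60000/1001) = 142285 × 2/5 = 56914.

56914 frames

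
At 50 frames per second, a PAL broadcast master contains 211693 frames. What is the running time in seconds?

4233.86 seconds

Running time = 211693 / (50) = 4233.86 s.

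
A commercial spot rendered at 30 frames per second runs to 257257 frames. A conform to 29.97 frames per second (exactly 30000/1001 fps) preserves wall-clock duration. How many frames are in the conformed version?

257000 frames

Target frames = source frames × (target rate / source rate) = 257257 × (30000/1001)/(30) = 257257 × 1000/1001 = 257000.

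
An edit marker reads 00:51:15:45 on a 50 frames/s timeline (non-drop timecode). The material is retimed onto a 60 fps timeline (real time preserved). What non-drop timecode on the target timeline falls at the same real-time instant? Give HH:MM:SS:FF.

00:51:15:54

Source frame index: (0×3600 + 51×60 + 15) × 50 + 45 = 153795.
Real time: 153795 / (50) = 30759/10 s.
Target frame: (30759/10) × (60) = 184554.
At 60 labels/s: frame 184554 → 00:51:15:54.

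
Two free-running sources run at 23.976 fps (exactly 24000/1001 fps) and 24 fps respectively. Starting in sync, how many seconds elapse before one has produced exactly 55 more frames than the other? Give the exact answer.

55055/24 seconds

The gap grows by |24 − 24000/1001| = 24/1001 frames per second.
Time for a 55-frame gap: 55 ÷ (24/1001) = 55055/24 s.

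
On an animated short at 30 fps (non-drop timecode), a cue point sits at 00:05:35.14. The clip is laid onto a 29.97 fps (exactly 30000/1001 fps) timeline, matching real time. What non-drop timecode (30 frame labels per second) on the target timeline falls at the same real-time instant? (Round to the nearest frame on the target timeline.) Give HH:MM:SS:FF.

Source frame index: (0×3600 + 5×60 + 35) × 30 + 14 = 10064.
Real time: 10064 / (30) = 5032/15 s.
Target frame: (5032/15) × (30000/1001) = 10064000/1001 ≈ 10053.946 → 10054.
At 30 labels/s: frame 10054 → 00:05:35:04.

00:05:35:04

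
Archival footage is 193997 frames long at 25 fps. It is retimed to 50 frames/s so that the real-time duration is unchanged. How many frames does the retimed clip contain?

387994 frames

Target frames = source frames × (target rate / source rate) = 193997 × (50)/(25) = 193997 × 2 = 387994.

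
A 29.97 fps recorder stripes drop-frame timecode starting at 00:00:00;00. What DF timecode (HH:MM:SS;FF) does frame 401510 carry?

03:43:17;02

Each 10-minute DF block holds 10 × 60 × 30 − 9 × 2 = 17982 frames. 401510 ÷ 17982 → 22 full blocks, remainder 5906.
Within the partial block the first minute is 1800 frames and each further minute 1798, so 3 further minute boundaries passed. Total skipped labels = 18 × 22 + 2 × 3 = 402.
Non-drop label index = 401510 + 402 = 401912; at 30 labels/s that is 03:43:17:02, i.e. DF 03:43:17;02.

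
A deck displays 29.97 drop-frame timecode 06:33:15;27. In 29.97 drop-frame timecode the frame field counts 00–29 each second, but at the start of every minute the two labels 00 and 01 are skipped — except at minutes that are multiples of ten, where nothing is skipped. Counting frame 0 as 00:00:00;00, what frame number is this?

As if non-drop at 30 labels/s: (6 × 3600 + 33 × 60 + 15) × 30 + 27 = 707877.
Minute boundaries passed: 393; those not divisible by 10: 393 − 39 = 354; dropped labels = 2 × 354 = 708.
Actual frame index = 707877 − 708 = 707169.

707169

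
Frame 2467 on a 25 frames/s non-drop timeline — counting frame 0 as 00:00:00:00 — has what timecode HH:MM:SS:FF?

00:01:38:17

2467 ÷ 25 = 98 full seconds, remainder 17 frames.
98 s = 0 h 1 min 38 s.
Timecode: 00:01:38:17.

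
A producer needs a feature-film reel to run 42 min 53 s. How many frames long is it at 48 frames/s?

42 min 53 s = 2573 s.
Frames = 2573 × 48 = 123504.

123504 frames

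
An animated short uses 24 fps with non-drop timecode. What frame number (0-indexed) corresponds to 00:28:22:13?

Total seconds to the label: (0 × 3600 + 28 × 60 + 22) = 1702.
Frame index = 1702 × 24 + 13 = 40861.

frame 40861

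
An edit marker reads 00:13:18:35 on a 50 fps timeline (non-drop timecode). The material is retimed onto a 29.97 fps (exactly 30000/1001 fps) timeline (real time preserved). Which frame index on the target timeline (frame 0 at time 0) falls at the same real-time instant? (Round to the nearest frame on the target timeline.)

Source frame index: (0×3600 + 13×60 + 18) × 50 + 35 = 39935.
Real time: 39935 / (50) = 7987/10 s.
Target frame: (7987/10) × (30000/1001) = 3423000/143 ≈ 23937.063 → 23937.

frame 23937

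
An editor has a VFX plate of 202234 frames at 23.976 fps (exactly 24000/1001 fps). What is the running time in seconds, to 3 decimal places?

Running time = 202234 × 1001/24000 = 101218117/12000 s ≈ 8434.843 s.

8434.843 seconds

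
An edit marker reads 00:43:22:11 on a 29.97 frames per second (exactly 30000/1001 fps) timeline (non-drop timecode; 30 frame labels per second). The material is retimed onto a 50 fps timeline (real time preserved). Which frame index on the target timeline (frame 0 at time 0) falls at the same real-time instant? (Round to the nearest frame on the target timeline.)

Source frame index: (0×3600 + 43×60 + 22) × 30 + 11 = 78071.
Real time: 78071 / (30000/1001) = 78149071/30000 s.
Target frame: (78149071/30000) × (50) = 78149071/600 ≈ 130248.452 → 130248.

frame 130248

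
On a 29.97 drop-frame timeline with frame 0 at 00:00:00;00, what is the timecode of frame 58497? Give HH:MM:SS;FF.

Ten DF minutes hold 17982 frames, so frame 58497 lies in block 3 (frames 53946–71927) with 4551 frames into that block.
The block's first minute is 1800 frames and the rest 1798 each; 4551 frames reaches minute 2, so 3 × 18 + 2 × 2 = 58 labels have been skipped so far.
Adding those back, label number 58497 + 58 = 58555 at 30 labels/s is 1951 s + 25 f = 0 h 32 min 31 s frame 25, i.e. 00:32:31;25.

00:32:31;25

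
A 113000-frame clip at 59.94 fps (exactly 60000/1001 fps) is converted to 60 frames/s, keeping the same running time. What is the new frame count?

113113 frames

Target frames = source frames × (target rate / source rate) = 113000 × (60)/(60000/1001) = 113000 × 1001/1000 = 113113.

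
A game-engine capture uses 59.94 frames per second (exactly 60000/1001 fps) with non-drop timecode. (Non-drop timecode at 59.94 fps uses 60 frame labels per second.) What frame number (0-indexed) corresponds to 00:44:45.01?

161101

Total seconds to the label: (0 × 3600 + 44 × 60 + 45) = 2685.
Frame index = 2685 × 60 + 1 = 161101.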